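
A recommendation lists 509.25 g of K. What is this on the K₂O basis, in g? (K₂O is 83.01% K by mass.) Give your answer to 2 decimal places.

613.48 g K₂O

K₂O = 509.25 / 0.8301 = 613.4803 g.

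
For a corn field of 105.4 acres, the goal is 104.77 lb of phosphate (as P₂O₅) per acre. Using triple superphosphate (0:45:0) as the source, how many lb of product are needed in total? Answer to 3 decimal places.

24539.462 lb

Product per acre = 104.77 / 45% = 232.822 lb.
Total product = 232.822 × 105.4 = 24539.4622 lb.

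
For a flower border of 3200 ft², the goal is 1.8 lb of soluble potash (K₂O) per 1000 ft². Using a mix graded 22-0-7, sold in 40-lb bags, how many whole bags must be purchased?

3 bags

Product per 1000 ft² = 1.8 / 7% = 25.7143 lb.
Total product = 25.7143 × 3200 / 1000 = 82.2857 lb.
Bags = ⌈82.2857 / 40⌉ = 3.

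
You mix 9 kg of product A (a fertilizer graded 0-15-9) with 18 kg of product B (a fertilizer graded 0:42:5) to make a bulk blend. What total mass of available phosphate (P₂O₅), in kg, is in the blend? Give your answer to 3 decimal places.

8.910 kg P₂O₅

P₂O₅ mass = 15%×9 + 42%×18 = 8.91 kg.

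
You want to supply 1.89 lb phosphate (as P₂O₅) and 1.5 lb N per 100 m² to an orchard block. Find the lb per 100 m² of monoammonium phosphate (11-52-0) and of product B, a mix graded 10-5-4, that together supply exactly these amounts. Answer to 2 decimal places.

2.45 lb monoammonium phosphate, 12.30 lb product B

With a, b = lb per 100 m² of monoammonium phosphate and product B:
P₂O₅: 0.52·a + 0.05·b = 1.89
N: 0.11·a + 0.1·b = 1.5
Eliminate a: (row1) − 0.52/0.11·(row2) → -0.422727·b = -5.20091, so b = 12.3032.
Back-substitute: a = (1.89 − 0.05·12.3032) / 0.52 = 2.45161.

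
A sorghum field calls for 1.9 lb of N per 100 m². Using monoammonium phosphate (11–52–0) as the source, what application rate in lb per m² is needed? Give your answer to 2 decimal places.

Product per 100 m² = 1.9 / 11% = 17.2727 lb.
Convert to per m²: 17.2727 × 0.01 = 0.172727 lb.

0.17 lb of product per sq m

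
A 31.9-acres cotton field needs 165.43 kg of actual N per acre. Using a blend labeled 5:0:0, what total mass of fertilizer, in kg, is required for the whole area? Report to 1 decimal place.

105544.3 kg

Product per acre = 165.43 / 5% = 3308.6 kg.
Total product = 3308.6 × 31.9 = 105544.34 kg.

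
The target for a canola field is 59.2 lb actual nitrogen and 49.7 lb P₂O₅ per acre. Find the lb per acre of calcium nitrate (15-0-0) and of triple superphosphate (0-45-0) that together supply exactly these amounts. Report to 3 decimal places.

Let a = lb of calcium nitrate, b = lb of triple superphosphate (per acre).
N: 0.15·a + 0·b = 59.2
P₂O₅: 0·a + 0.45·b = 49.7
Solving simultaneously: a = 394.6667, b = 110.4444.

394.667 lb calcium nitrate, 110.444 lb triple superphosphate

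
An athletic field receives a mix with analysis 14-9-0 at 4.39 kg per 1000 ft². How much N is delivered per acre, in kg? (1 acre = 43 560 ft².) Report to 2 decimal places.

26.77 kg N per acre

nitrogen per 1000 ft² = 4.39 × 14% = 0.6146 kg.
Convert to per acre: 0.6146 × 43.56 = 26.772 kg.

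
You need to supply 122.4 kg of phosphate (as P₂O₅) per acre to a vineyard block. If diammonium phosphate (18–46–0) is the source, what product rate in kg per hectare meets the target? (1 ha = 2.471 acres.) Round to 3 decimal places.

Product per acre = 122.4 / 46% = 266.087 kg.
Convert to per hectare: 266.087 × 2.471 = 657.5009 kg.

657.501 kg of product per hectare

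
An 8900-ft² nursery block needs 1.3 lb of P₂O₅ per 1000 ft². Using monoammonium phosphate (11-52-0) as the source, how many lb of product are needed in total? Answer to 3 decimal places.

22.250 lb

Product per 1000 ft² = 1.3 / 52% = 2.5 lb.
Total product = 2.5 × 8900 / 1000 = 22.25 lb.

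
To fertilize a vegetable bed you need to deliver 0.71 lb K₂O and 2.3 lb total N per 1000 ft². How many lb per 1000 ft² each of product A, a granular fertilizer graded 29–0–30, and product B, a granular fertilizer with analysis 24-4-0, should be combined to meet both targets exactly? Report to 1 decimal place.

Per-1000 ft² balance (a = product A, b = product B):
K₂O: 0.3·a + 0·b = 0.71
N: 0.29·a + 0.24·b = 2.3
From row1: a = (0.71 − 0·b) / 0.3.
Into row2: 0.29·(0.71 − 0·b)/0.3 + 0.24·b = 2.3 → b = 6.72361, a = 2.36667.

2.4 lb product A, 6.7 lb product B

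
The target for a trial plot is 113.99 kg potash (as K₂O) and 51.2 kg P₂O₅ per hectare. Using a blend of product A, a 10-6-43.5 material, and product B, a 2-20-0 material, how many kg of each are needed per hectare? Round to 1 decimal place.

Let a = kg of product A, b = kg of product B (per hectare).
K₂O: 0.435·a + 0·b = 113.99
P₂O₅: 0.06·a + 0.2·b = 51.2
From row1: a = (113.99 − 0·b) / 0.435.
Into row2: 0.06·(113.99 − 0·b)/0.435 + 0.2·b = 51.2 → b = 177.386, a = 262.046.

262.0 kg product A, 177.4 kg product B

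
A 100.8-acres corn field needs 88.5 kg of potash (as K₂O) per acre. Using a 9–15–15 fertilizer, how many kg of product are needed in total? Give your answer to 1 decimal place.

Product per acre = 88.5 / 15% = 590 kg.
Total product = 590 × 100.8 = 59472 kg.

59472.0 kg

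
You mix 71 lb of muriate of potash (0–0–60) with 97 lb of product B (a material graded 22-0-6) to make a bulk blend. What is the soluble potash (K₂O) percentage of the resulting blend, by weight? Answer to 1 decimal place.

28.8% K₂O

Total mass = 71 + 97 = 168 lb.
K₂O mass = 60%×71 + 6%×97 = 48.42 lb.
% K₂O = 48.42 / 168 = 28.8214%.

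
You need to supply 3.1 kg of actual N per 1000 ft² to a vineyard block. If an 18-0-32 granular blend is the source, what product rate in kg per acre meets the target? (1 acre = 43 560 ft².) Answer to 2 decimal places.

Product per 1000 ft² = 3.1 / 18% = 17.2222 kg.
Convert to per acre: 17.2222 × 43.56 = 750.2 kg.

750.20 kg of product per acre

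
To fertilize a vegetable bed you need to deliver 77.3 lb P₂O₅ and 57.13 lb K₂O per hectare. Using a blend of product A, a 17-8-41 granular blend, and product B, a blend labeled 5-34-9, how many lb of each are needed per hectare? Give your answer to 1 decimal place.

94.3 lb product A, 205.2 lb product B

Per-hectare balance (a = product A, b = product B):
P₂O₅: 0.08·a + 0.34·b = 77.3
K₂O: 0.41·a + 0.09·b = 57.13
Eliminate a: (row1) − 0.08/0.41·(row2) → 0.322439·b = 66.1527, so b = 205.163.
Back-substitute: a = (77.3 − 0.34·205.163) / 0.08 = 94.3056.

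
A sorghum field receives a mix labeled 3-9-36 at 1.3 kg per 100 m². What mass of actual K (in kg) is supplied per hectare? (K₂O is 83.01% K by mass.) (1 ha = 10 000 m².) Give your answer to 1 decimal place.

K₂O per 100 m² = 1.3 × 36% = 0.468 kg.
Elemental K = 0.468 × 0.8301 = 0.388487 kg per 100 m².
Convert to per hectare: 0.388487 × 100 = 38.8487 kg.

38.8 kg K per hectare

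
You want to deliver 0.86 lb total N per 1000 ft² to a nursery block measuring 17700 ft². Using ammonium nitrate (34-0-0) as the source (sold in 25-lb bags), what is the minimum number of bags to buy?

Product per 1000 ft² = 0.86 / 34% = 2.52941 lb.
Total product = 2.52941 × 17700 / 1000 = 44.7706 lb.
Bags = ⌈44.7706 / 25⌉ = 2.

2 bags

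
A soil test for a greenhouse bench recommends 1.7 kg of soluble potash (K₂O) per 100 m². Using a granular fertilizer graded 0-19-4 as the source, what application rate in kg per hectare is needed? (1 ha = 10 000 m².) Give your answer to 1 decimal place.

Product per 100 m² = 1.7 / 4% = 42.5 kg.
Convert to per hectare: 42.5 × 100 = 4250 kg.

4250.0 kg of product per hectare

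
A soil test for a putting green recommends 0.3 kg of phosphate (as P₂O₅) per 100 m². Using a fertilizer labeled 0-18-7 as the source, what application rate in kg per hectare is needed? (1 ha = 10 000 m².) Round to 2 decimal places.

Product per 100 m² = 0.3 / 18% = 1.66667 kg.
Convert to per hectare: 1.66667 × 100 = 166.667 kg.

166.67 kg of product per hectare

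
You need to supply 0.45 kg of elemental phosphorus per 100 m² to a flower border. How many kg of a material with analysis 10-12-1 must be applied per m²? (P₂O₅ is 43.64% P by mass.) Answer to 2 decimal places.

0.09 kg of product per sq m

As P₂O₅: 0.45 / 0.4364 = 1.03116 kg per 100 m².
Product per 100 m² = 1.03116 / 12% = 8.59303 kg.
Convert to per m²: 8.59303 × 0.01 = 0.0859303 kg.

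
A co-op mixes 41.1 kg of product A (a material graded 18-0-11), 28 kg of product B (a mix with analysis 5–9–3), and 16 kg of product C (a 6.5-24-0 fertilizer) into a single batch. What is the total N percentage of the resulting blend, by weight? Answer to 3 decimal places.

Total mass = 41.1 + 28 + 16 = 85.1 kg.
N mass = 18%×41.1 + 5%×28 + 6.5%×16 = 9.838 kg.
% N = 9.838 / 85.1 = 11.5605%.

11.561% N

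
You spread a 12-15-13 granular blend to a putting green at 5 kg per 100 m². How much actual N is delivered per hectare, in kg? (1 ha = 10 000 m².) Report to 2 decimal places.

nitrogen per 100 m² = 5 × 12% = 0.6 kg.
Convert to per hectare: 0.6 × 100 = 60 kg.

60.00 kg N per hectare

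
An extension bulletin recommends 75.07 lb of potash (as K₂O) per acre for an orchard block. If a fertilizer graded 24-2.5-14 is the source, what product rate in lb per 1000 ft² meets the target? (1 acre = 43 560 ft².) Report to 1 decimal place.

Product per acre = 75.07 / 14% = 536.214 lb.
Convert to per 1000 ft²: 536.214 × 0.0229568 = 12.3098 lb.

12.3 lb of product per thousand sq ft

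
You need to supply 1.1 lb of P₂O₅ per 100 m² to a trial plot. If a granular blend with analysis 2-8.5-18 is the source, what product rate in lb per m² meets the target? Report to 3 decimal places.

0.129 lb of product per sq m

Product per 100 m² = 1.1 / 8.5% = 12.9412 lb.
Convert to per m²: 12.9412 × 0.01 = 0.129412 lb.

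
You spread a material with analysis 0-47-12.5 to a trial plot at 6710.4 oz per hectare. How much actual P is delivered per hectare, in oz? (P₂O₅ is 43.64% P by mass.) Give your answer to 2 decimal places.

1376.36 oz P per hectare

P₂O₅ per hectare = 6710.4 × 47% = 3153.89 oz.
Elemental P = 3153.89 × 0.4364 = 1376.357 oz per hectare.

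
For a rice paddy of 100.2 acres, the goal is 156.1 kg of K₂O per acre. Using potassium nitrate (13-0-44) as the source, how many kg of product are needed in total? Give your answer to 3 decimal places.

35548.227 kg

Product per acre = 156.1 / 44% = 354.773 kg.
Total product = 354.773 × 100.2 = 35548.2273 kg.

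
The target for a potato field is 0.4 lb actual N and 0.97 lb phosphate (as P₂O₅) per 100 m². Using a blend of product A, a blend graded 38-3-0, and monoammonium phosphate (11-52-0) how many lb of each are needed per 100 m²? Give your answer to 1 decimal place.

0.5 lb product A, 1.8 lb monoammonium phosphate

Let a = lb of product A, b = lb of monoammonium phosphate (per 100 m²).
N: 0.38·a + 0.11·b = 0.4
P₂O₅: 0.03·a + 0.52·b = 0.97
Eliminate a: (row1) − 0.38/0.03·(row2) → -6.47667·b = -11.8867, so b = 1.83531.
Back-substitute: a = (0.4 − 0.11·1.83531) / 0.38 = 0.521359.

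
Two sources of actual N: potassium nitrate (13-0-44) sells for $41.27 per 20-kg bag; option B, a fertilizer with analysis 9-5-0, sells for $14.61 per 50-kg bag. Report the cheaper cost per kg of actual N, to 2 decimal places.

$3.25 per kg N (option B)

potassium nitrate: N per bag = 20 × 13% = 2.6 kg; cost = 41.27 / 2.6 = $15.8731/kg N.
option B: N per bag = 50 × 9% = 4.5 kg; cost = 14.61 / 4.5 = $3.2467/kg N.
option B is cheaper.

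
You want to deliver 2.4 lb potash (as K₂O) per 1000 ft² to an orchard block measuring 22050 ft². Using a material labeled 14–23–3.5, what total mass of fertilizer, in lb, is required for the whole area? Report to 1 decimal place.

1512.0 lb

Product per 1000 ft² = 2.4 / 3.5% = 68.5714 lb.
Total product = 68.5714 × 22050 / 1000 = 1512 lb.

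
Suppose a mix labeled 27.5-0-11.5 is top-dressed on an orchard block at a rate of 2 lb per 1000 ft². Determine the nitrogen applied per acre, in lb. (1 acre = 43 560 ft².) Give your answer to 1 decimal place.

nitrogen per 1000 ft² = 2 × 27.5% = 0.55 lb.
Convert to per acre: 0.55 × 43.56 = 23.958 lb.

24.0 lb N per acre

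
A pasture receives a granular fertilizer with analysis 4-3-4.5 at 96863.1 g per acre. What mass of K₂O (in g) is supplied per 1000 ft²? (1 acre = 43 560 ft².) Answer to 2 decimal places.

K₂O per acre = 96863.1 × 4.5% = 4358.84 g.
Convert to per 1000 ft²: 4358.84 × 0.0229568 = 100.065 g.

100.07 g K₂O per thousand sq ft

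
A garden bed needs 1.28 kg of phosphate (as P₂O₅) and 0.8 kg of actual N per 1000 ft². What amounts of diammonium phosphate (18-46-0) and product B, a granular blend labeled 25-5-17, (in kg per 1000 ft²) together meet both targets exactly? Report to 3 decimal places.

2.642 kg diammonium phosphate, 1.298 kg product B

Let a = kg of diammonium phosphate, b = kg of product B (per 1000 ft²).
P₂O₅: 0.46·a + 0.05·b = 1.28
N: 0.18·a + 0.25·b = 0.8
Solving simultaneously: a = 2.64151, b = 1.29811.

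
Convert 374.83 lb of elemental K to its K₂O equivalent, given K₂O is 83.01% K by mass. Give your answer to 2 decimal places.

451.55 lb K₂O

K₂O = 374.83 / 0.8301 = 451.548 lb.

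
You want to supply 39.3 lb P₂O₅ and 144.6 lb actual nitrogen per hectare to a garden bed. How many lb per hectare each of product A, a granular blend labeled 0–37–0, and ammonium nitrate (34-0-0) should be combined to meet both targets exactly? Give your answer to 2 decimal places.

With a, b = lb per hectare of product A and ammonium nitrate:
P₂O₅: 0.37·a + 0·b = 39.3
N: 0·a + 0.34·b = 144.6
Solving simultaneously: a = 106.216, b = 425.294.

106.22 lb product A, 425.29 lb ammonium nitrate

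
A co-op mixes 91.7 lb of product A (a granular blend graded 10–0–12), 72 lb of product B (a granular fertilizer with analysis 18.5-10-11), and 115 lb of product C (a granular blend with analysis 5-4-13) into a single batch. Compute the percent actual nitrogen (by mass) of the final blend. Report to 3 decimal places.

10.133% N

Total mass = 91.7 + 72 + 115 = 278.7 lb.
N mass = 10%×91.7 + 18.5%×72 + 5%×115 = 28.24 lb.
% N = 28.24 / 278.7 = 10.1328%.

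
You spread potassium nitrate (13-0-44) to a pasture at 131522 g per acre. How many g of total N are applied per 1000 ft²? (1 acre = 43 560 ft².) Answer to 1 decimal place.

nitrogen per acre = 131522 × 13% = 17097.9 g.
Convert to per 1000 ft²: 17097.9 × 0.0229568 = 392.513 g.

392.5 g N per thousand sq ft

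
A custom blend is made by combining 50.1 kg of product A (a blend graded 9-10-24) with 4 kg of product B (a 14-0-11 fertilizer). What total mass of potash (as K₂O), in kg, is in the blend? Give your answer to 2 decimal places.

K₂O mass = 24%×50.1 + 11%×4 = 12.464 kg.

12.46 kg K₂O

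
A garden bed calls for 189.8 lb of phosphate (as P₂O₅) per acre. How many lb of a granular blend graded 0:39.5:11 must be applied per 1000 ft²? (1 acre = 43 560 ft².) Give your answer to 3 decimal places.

Product per acre = 189.8 / 39.5% = 480.506 lb.
Convert to per 1000 ft²: 480.506 × 0.0229568 = 11.0309 lb.

11.031 lb of product per thousand sq ft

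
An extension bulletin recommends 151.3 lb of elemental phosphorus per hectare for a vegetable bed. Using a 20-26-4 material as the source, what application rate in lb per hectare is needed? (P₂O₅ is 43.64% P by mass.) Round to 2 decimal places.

1333.46 lb of product per hectare

As P₂O₅: 151.3 / 0.4364 = 346.7 lb per hectare.
Product per hectare = 346.7 / 26% = 1333.463 lb.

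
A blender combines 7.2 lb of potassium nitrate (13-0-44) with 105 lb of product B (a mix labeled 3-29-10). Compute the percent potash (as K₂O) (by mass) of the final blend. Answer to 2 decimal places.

Total mass = 7.2 + 105 = 112.2 lb.
K₂O mass = 44%×7.2 + 10%×105 = 13.668 lb.
% K₂O = 13.668 / 112.2 = 12.1818%.

12.18% K₂O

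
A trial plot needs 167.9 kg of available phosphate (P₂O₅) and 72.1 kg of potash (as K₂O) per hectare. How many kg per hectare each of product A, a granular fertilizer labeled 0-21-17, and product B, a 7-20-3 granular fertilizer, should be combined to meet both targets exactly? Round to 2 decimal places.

338.74 kg product A, 483.83 kg product B

Let a = kg of product A, b = kg of product B (per hectare).
P₂O₅: 0.21·a + 0.2·b = 167.9
K₂O: 0.17·a + 0.03·b = 72.1
Eliminate a: (row1) − 0.21/0.17·(row2) → 0.162941·b = 78.8353, so b = 483.827.
Back-substitute: a = (167.9 − 0.2·483.827) / 0.21 = 338.736.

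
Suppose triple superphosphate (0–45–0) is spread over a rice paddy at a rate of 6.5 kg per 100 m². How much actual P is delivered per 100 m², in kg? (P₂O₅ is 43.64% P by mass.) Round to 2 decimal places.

1.28 kg P per hundred sq m

P₂O₅ per 100 m² = 6.5 × 45% = 2.925 kg.
Elemental P = 2.925 × 0.4364 = 1.27647 kg per 100 m².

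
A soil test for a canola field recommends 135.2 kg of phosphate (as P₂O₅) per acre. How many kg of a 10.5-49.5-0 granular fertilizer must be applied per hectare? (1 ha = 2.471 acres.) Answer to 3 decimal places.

Product per acre = 135.2 / 49.5% = 273.131 kg.
Convert to per hectare: 273.131 × 2.471 = 674.90747 kg.

674.907 kg of product per hectare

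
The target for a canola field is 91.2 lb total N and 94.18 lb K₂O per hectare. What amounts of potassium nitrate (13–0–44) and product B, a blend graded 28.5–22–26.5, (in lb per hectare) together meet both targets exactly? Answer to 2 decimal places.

With a, b = lb per hectare of potassium nitrate and product B:
N: 0.13·a + 0.285·b = 91.2
K₂O: 0.44·a + 0.265·b = 94.18
Eliminate b: (row1) − 0.285/0.265·(row2) → -0.343208·a = -10.0879, so a = 29.3931.
Then b = (94.18 − 0.44·29.3931) / 0.265 = 306.593.

29.39 lb potassium nitrate, 306.59 lb product B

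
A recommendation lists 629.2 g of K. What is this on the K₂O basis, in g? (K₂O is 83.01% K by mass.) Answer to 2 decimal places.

K₂O = 629.2 / 0.8301 = 757.981 g.

757.98 g K₂O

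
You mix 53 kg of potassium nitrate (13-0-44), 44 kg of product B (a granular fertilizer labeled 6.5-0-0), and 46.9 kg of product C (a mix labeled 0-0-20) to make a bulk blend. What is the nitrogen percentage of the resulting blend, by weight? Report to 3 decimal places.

6.776% N

Total mass = 53 + 44 + 46.9 = 143.9 kg.
N mass = 13%×53 + 6.5%×44 + 0%×46.9 = 9.75 kg.
% N = 9.75 / 143.9 = 6.77554%.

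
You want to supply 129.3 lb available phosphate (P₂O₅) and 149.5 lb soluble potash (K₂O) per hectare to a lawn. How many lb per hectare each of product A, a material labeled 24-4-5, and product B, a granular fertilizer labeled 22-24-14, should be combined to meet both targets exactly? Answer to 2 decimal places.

2777.81 lb product A, 75.78 lb product B

Let a = lb of product A, b = lb of product B (per hectare).
P₂O₅: 0.04·a + 0.24·b = 129.3
K₂O: 0.05·a + 0.14·b = 149.5
Eliminate b: (row1) − 0.24/0.14·(row2) → -0.0457143·a = -126.986, so a = 2777.812.
Then b = (149.5 − 0.05·2777.812) / 0.14 = 75.7813.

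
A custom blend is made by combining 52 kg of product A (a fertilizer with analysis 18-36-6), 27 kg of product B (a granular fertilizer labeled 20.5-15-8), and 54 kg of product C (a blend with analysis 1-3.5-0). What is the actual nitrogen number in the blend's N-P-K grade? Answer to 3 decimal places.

Total mass = 52 + 27 + 54 = 133 kg.
N mass = 18%×52 + 20.5%×27 + 1%×54 = 15.435 kg.
% N = 15.435 / 133 = 11.6053%.

11.605% N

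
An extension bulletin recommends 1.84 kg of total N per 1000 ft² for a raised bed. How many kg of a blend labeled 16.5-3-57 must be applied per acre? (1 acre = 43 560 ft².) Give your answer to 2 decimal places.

Product per 1000 ft² = 1.84 / 16.5% = 11.1515 kg.
Convert to per acre: 11.1515 × 43.56 = 485.76 kg.

485.76 kg of product per acre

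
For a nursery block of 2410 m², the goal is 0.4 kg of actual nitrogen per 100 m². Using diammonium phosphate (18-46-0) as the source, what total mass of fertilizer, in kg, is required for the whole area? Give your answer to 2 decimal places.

Product per 100 m² = 0.4 / 18% = 2.22222 kg.
Total product = 2.22222 × 2410 / 100 = 53.5556 kg.

53.56 kg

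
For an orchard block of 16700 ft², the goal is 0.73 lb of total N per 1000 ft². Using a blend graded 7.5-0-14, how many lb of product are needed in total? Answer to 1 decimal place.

162.5 lb

Product per 1000 ft² = 0.73 / 7.5% = 9.73333 lb.
Total product = 9.73333 × 16700 / 1000 = 162.547 lb.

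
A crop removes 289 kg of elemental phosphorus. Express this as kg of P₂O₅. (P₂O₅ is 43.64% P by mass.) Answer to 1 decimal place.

662.2 kg P₂O₅

P₂O₅ = 289 / 0.4364 = 662.236 kg.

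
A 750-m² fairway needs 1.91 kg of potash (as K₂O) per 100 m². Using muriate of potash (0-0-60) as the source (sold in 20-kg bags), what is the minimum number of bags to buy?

Product per 100 m² = 1.91 / 60% = 3.18333 kg.
Total product = 3.18333 × 750 / 100 = 23.875 kg.
Bags = ⌈23.875 / 20⌉ = 2.

2 bags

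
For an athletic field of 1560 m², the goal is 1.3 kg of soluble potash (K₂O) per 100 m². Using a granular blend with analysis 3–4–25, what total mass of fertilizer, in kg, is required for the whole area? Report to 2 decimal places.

Product per 100 m² = 1.3 / 25% = 5.2 kg.
Total product = 5.2 × 1560 / 100 = 81.12 kg.

81.12 kg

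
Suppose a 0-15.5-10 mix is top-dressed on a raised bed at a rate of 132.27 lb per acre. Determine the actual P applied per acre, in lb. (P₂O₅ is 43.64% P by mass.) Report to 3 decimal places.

8.947 lb P per acre

P₂O₅ per acre = 132.27 × 15.5% = 20.5019 lb.
Elemental P = 20.5019 × 0.4364 = 8.94701 lb per acre.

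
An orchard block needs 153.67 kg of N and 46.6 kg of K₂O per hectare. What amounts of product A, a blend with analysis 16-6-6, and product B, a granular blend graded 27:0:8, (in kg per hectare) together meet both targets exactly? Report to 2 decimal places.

With a, b = kg per hectare of product A and product B:
N: 0.16·a + 0.27·b = 153.67
K₂O: 0.06·a + 0.08·b = 46.6
Eliminate a: (row1) − 0.16/0.06·(row2) → 0.0566667·b = 29.4033, so b = 518.882.
Back-substitute: a = (153.67 − 0.27·518.882) / 0.16 = 84.8235.

84.82 kg product A, 518.88 kg product B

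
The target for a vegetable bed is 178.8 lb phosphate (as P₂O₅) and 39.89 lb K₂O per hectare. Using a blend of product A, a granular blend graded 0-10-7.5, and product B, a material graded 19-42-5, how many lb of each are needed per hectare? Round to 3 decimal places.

Let a = lb of product A, b = lb of product B (per hectare).
P₂O₅: 0.1·a + 0.42·b = 178.8
K₂O: 0.075·a + 0.05·b = 39.89
From row1: a = (178.8 − 0.42·b) / 0.1.
Into row2: 0.075·(178.8 − 0.42·b)/0.1 + 0.05·b = 39.89 → b = 355.5094, a = 294.8604.

294.860 lb product A, 355.509 lb product B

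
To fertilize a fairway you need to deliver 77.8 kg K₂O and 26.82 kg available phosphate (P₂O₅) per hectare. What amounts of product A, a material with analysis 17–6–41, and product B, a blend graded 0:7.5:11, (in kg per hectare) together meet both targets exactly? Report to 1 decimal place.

119.5 kg product A, 262.0 kg product B

With a, b = kg per hectare of product A and product B:
K₂O: 0.41·a + 0.11·b = 77.8
P₂O₅: 0.06·a + 0.075·b = 26.82
Eliminate a: (row1) − 0.41/0.06·(row2) → -0.4025·b = -105.47, so b = 262.037.
Back-substitute: a = (77.8 − 0.11·262.037) / 0.41 = 119.453.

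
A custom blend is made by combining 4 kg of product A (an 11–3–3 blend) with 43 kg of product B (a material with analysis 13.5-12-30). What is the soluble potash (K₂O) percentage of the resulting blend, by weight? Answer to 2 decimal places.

27.70% K₂O

Total mass = 4 + 43 = 47 kg.
K₂O mass = 3%×4 + 30%×43 = 13.02 kg.
% K₂O = 13.02 / 47 = 27.7021%.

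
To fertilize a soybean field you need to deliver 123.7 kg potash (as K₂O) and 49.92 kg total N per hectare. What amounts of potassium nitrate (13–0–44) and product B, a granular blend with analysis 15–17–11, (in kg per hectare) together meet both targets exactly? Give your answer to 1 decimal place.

252.7 kg potassium nitrate, 113.8 kg product B

Per-hectare balance (a = potassium nitrate, b = product B):
K₂O: 0.44·a + 0.11·b = 123.7
N: 0.13·a + 0.15·b = 49.92
Eliminate b: (row1) − 0.11/0.15·(row2) → 0.344667·a = 87.092, so a = 252.685.
Then b = (49.92 − 0.13·252.685) / 0.15 = 113.807.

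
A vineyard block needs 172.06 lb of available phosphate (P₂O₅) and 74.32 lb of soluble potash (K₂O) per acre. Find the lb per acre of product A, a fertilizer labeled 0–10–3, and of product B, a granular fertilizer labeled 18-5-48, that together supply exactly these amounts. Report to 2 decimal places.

1696.19 lb product A, 48.82 lb product B

Per-acre balance (a = product A, b = product B):
P₂O₅: 0.1·a + 0.05·b = 172.06
K₂O: 0.03·a + 0.48·b = 74.32
Eliminate b: (row1) − 0.05/0.48·(row2) → 0.096875·a = 164.318, so a = 1696.189.
Then b = (74.32 − 0.03·1696.189) / 0.48 = 48.8215.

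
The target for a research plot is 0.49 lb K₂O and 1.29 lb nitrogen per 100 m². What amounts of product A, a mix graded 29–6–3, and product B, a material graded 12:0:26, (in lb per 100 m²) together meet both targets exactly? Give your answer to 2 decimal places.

Let a = lb of product A, b = lb of product B (per 100 m²).
K₂O: 0.03·a + 0.26·b = 0.49
N: 0.29·a + 0.12·b = 1.29
Eliminate b: (row1) − 0.26/0.12·(row2) → -0.598333·a = -2.305, so a = 3.85237.
Then b = (1.29 − 0.29·3.85237) / 0.12 = 1.44011.

3.85 lb product A, 1.44 lb product B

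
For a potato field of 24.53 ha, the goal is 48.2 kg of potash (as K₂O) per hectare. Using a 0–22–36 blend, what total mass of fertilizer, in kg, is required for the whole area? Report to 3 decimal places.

3284.294 kg

Product per hectare = 48.2 / 36% = 133.889 kg.
Total product = 133.889 × 24.53 = 3284.2944 kg.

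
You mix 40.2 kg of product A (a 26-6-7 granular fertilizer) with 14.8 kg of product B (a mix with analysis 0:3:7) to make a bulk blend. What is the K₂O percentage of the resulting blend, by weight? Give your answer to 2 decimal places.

7.00% K₂O

Total mass = 40.2 + 14.8 = 55 kg.
K₂O mass = 7%×40.2 + 7%×14.8 = 3.85 kg.
% K₂O = 3.85 / 55 = 7%.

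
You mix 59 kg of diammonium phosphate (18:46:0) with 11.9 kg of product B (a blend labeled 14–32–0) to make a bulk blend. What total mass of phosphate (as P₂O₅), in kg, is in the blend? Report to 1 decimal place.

30.9 kg P₂O₅

P₂O₅ mass = 46%×59 + 32%×11.9 = 30.948 kg.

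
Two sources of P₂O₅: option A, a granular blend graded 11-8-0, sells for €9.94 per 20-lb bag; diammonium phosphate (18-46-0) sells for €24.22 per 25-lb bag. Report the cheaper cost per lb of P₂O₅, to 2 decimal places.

€2.11 per lb P₂O₅ (diammonium phosphate)

option A: P₂O₅ per bag = 20 × 8% = 1.6 lb; cost = 9.94 / 1.6 = €6.2125/lb P₂O₅.
diammonium phosphate: P₂O₅ per bag = 25 × 46% = 11.5 lb; cost = 24.22 / 11.5 = €2.1061/lb P₂O₅.
diammonium phosphate is cheaper.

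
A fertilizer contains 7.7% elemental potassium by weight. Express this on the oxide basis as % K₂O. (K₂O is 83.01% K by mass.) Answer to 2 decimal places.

%K₂O = 7.7 / 0.8301 = 9.27599%.

9.28% K₂O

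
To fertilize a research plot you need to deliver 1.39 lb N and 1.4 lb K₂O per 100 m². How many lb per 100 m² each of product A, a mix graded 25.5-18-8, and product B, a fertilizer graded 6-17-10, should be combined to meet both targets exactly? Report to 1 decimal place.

Per-100 m² balance (a = product A, b = product B):
N: 0.255·a + 0.06·b = 1.39
K₂O: 0.08·a + 0.1·b = 1.4
Eliminate b: (row1) − 0.06/0.1·(row2) → 0.207·a = 0.55, so a = 2.657.
Then b = (1.4 − 0.08·2.657) / 0.1 = 11.8744.

2.7 lb product A, 11.9 lb product B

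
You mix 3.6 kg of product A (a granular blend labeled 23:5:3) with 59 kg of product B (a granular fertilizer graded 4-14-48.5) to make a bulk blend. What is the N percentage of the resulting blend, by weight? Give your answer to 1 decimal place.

5.1% N

Total mass = 3.6 + 59 = 62.6 kg.
N mass = 23%×3.6 + 4%×59 = 3.188 kg.
% N = 3.188 / 62.6 = 5.09265%.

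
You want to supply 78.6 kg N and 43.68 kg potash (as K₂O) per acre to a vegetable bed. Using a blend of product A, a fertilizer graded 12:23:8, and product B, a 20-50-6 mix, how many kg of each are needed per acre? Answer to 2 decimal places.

Per-acre balance (a = product A, b = product B):
N: 0.12·a + 0.2·b = 78.6
K₂O: 0.08·a + 0.06·b = 43.68
Eliminate b: (row1) − 0.2/0.06·(row2) → -0.146667·a = -67, so a = 456.818.
Then b = (43.68 − 0.08·456.818) / 0.06 = 118.909.

456.82 kg product A, 118.91 kg product B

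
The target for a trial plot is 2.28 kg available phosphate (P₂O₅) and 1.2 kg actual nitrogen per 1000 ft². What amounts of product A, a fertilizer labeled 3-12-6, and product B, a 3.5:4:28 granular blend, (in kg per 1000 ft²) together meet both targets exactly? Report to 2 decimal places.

Per-1000 ft² balance (a = product A, b = product B):
P₂O₅: 0.12·a + 0.04·b = 2.28
N: 0.03·a + 0.035·b = 1.2
From row1: a = (2.28 − 0.04·b) / 0.12.
Into row2: 0.03·(2.28 − 0.04·b)/0.12 + 0.035·b = 1.2 → b = 25.2, a = 10.6.

10.60 kg product A, 25.20 kg product B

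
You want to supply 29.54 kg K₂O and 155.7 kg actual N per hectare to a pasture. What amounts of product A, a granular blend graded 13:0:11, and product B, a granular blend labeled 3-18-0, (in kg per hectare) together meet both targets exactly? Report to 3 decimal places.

268.545 kg product A, 4026.303 kg product B

Let a = kg of product A, b = kg of product B (per hectare).
K₂O: 0.11·a + 0·b = 29.54
N: 0.13·a + 0.03·b = 155.7
Solving simultaneously: a = 268.54545, b = 4026.30303.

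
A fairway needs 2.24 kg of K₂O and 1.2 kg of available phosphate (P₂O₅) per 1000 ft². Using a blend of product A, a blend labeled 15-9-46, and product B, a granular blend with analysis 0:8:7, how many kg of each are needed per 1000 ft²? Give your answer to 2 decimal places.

3.12 kg product A, 11.49 kg product B

With a, b = kg per 1000 ft² of product A and product B:
K₂O: 0.46·a + 0.07·b = 2.24
P₂O₅: 0.09·a + 0.08·b = 1.2
Eliminate b: (row1) − 0.07/0.08·(row2) → 0.38125·a = 1.19, so a = 3.12131.
Then b = (1.2 − 0.09·3.12131) / 0.08 = 11.4885.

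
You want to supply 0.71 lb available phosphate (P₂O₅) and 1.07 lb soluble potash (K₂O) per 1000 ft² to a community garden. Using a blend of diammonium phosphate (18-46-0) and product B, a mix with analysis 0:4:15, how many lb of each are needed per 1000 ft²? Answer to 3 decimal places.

Per-1000 ft² balance (a = diammonium phosphate, b = product B):
P₂O₅: 0.46·a + 0.04·b = 0.71
K₂O: 0·a + 0.15·b = 1.07
Solving simultaneously: a = 0.923188, b = 7.13333.

0.923 lb diammonium phosphate, 7.133 lb product B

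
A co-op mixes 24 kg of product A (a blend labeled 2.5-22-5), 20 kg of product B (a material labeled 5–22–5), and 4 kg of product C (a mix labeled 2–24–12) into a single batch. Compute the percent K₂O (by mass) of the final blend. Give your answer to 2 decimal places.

Total mass = 24 + 20 + 4 = 48 kg.
K₂O mass = 5%×24 + 5%×20 + 12%×4 = 2.68 kg.
% K₂O = 2.68 / 48 = 5.58333%.

5.58% K₂O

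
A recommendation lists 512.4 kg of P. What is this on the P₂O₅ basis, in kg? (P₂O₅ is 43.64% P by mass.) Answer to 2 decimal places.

P₂O₅ = 512.4 / 0.4364 = 1174.152 kg.

1174.15 kg P₂O₅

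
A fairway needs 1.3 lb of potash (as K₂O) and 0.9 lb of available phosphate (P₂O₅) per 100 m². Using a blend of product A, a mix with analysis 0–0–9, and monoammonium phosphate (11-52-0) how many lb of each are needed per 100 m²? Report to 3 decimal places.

With a, b = lb per 100 m² of product A and monoammonium phosphate:
K₂O: 0.09·a + 0·b = 1.3
P₂O₅: 0·a + 0.52·b = 0.9
Solving simultaneously: a = 14.4444, b = 1.73077.

14.444 lb product A, 1.731 lb monoammonium phosphate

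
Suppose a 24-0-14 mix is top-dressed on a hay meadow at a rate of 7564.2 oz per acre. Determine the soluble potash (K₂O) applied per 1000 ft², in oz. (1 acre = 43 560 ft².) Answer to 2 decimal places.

K₂O per acre = 7564.2 × 14% = 1058.99 oz.
Convert to per 1000 ft²: 1058.99 × 0.0229568 = 24.311 oz.

24.31 oz K₂O per thousand sq ft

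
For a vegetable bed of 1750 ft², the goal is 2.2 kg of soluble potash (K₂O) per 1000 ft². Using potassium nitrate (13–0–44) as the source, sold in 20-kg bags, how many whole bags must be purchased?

Product per 1000 ft² = 2.2 / 44% = 5 kg.
Total product = 5 × 1750 / 1000 = 8.75 kg.
Bags = ⌈8.75 / 20⌉ = 1.

1 bags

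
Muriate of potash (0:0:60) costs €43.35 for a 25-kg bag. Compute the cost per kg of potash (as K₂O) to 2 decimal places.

K₂O in bag = 25 × 60% = 15 kg.
Cost per kg K₂O = €43.35 / 15 = €2.8900.

€2.89 per kg K₂O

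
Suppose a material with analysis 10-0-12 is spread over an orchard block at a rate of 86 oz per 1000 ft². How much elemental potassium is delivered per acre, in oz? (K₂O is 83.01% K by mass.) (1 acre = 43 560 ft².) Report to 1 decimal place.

K₂O per 1000 ft² = 86 × 12% = 10.32 oz.
Elemental K = 10.32 × 0.8301 = 8.56663 oz per 1000 ft².
Convert to per acre: 8.56663 × 43.56 = 373.162 oz.

373.2 oz K per acre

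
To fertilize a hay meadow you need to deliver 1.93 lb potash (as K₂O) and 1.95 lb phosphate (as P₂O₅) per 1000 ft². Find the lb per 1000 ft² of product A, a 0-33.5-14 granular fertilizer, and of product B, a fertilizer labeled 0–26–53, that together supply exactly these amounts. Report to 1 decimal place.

Per-1000 ft² balance (a = product A, b = product B):
K₂O: 0.14·a + 0.53·b = 1.93
P₂O₅: 0.335·a + 0.26·b = 1.95
Eliminate b: (row1) − 0.53/0.26·(row2) → -0.542885·a = -2.045, so a = 3.76691.
Then b = (1.95 − 0.335·3.76691) / 0.26 = 2.64648.

3.8 lb product A, 2.6 lb product B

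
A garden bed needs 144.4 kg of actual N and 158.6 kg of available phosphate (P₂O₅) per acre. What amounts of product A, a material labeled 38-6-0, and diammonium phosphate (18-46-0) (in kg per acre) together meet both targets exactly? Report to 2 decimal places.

With a, b = kg per acre of product A and diammonium phosphate:
N: 0.38·a + 0.18·b = 144.4
P₂O₅: 0.06·a + 0.46·b = 158.6
From row1: a = (144.4 − 0.18·b) / 0.38.
Into row2: 0.06·(144.4 − 0.18·b)/0.38 + 0.46·b = 158.6 → b = 314.659, a = 230.951.

230.95 kg product A, 314.66 kg diammonium phosphate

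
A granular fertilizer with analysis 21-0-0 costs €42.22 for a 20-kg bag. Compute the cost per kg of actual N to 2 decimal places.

N in bag = 20 × 21% = 4.2 kg.
Cost per kg N = €42.22 / 4.2 = €10.0524.

€10.05 per kg N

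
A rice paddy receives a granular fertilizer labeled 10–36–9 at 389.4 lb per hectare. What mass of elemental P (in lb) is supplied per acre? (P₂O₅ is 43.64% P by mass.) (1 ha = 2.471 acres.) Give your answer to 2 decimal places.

24.76 lb P per acre

P₂O₅ per hectare = 389.4 × 36% = 140.184 lb.
Elemental P = 140.184 × 0.4364 = 61.1763 lb per hectare.
Convert to per acre: 61.1763 × 0.404694 = 24.7577 lb.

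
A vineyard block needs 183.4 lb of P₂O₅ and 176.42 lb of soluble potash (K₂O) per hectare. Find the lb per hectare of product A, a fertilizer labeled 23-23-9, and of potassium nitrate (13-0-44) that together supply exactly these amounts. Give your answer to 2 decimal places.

797.39 lb product A, 237.85 lb potassium nitrate

With a, b = lb per hectare of product A and potassium nitrate:
P₂O₅: 0.23·a + 0·b = 183.4
K₂O: 0.09·a + 0.44·b = 176.42
From row1: a = (183.4 − 0·b) / 0.23.
Into row2: 0.09·(183.4 − 0·b)/0.23 + 0.44·b = 176.42 → b = 237.852, a = 797.391.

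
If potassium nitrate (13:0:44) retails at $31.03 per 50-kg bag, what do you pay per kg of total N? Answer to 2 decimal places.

$4.77 per kg N

N in bag = 50 × 13% = 6.5 kg.
Cost per kg N = $31.03 / 6.5 = $4.7738.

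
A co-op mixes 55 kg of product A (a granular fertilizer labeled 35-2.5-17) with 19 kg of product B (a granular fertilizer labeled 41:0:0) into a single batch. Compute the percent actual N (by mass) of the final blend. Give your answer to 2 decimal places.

36.54% N

Total mass = 55 + 19 = 74 kg.
N mass = 35%×55 + 41%×19 = 27.04 kg.
% N = 27.04 / 74 = 36.5405%.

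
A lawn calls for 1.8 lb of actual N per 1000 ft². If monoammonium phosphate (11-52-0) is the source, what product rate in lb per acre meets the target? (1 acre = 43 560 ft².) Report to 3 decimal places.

712.800 lb of product per acre

Product per 1000 ft² = 1.8 / 11% = 16.3636 lb.
Convert to per acre: 16.3636 × 43.56 = 712.8 lb.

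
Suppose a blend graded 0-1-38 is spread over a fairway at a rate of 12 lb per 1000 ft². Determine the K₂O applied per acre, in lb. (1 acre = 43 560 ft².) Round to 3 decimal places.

K₂O per 1000 ft² = 12 × 38% = 4.56 lb.
Convert to per acre: 4.56 × 43.56 = 198.6336 lb.

198.634 lb K₂O per acre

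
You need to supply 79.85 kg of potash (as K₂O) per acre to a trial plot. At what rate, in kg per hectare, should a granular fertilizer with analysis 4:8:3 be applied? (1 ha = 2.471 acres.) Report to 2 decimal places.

Product per acre = 79.85 / 3% = 2661.67 kg.
Convert to per hectare: 2661.67 × 2.471 = 6576.978 kg.

6576.98 kg of product per hectare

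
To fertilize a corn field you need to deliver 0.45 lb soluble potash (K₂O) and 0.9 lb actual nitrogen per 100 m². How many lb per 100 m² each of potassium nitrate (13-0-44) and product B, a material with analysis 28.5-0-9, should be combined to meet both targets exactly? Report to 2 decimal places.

Per-100 m² balance (a = potassium nitrate, b = product B):
K₂O: 0.44·a + 0.09·b = 0.45
N: 0.13·a + 0.285·b = 0.9
From row1: a = (0.45 − 0.09·b) / 0.44.
Into row2: 0.13·(0.45 − 0.09·b)/0.44 + 0.285·b = 0.9 → b = 2.96834, a = 0.415567.

0.42 lb potassium nitrate, 2.97 lb product B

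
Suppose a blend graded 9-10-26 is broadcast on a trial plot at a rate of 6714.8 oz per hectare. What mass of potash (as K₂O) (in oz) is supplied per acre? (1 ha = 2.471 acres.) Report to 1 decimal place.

K₂O per hectare = 6714.8 × 26% = 1745.85 oz.
Convert to per acre: 1745.85 × 0.404694 = 706.535 oz.

706.5 oz K₂O per acre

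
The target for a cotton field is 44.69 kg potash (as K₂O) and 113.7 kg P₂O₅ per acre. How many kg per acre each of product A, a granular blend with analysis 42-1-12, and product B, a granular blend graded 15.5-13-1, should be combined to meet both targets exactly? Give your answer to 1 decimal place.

Per-acre balance (a = product A, b = product B):
K₂O: 0.12·a + 0.01·b = 44.69
P₂O₅: 0.01·a + 0.13·b = 113.7
Eliminate b: (row1) − 0.01/0.13·(row2) → 0.119231·a = 35.9438, so a = 301.465.
Then b = (113.7 − 0.01·301.465) / 0.13 = 851.426.

301.5 kg product A, 851.4 kg product B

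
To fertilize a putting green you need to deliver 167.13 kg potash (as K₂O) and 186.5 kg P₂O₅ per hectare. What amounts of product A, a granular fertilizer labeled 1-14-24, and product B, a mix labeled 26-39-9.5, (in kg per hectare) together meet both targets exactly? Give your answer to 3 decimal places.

591.073 kg product A, 266.025 kg product B

Let a = kg of product A, b = kg of product B (per hectare).
K₂O: 0.24·a + 0.095·b = 167.13
P₂O₅: 0.14·a + 0.39·b = 186.5
From row1: a = (167.13 − 0.095·b) / 0.24.
Into row2: 0.14·(167.13 − 0.095·b)/0.24 + 0.39·b = 186.5 → b = 266.0249, a = 591.07347.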